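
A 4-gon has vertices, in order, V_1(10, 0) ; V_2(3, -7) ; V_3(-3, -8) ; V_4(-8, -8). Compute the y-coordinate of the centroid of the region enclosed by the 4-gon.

Apply the shoelace formula. First the cross-terms c_i = x_i·y_{i+1} − x_{i+1}·y_i:
  -70, -45, -40, 80  ⇒  2A = -75, A = -37.5.
Then Σ (y_i + y_{i+1})·c_i = 1165, so ȳ = 1165 / (6·(-37.5)) = -233/45.

-233/45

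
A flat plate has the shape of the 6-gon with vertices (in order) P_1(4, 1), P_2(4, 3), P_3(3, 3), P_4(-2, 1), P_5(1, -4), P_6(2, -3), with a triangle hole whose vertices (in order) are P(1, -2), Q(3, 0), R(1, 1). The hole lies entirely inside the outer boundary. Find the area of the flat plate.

Outer boundary:
P_1→P_2: (4)(3) − (4)(1) = 8
P_2→P_3: (4)(3) − (3)(3) = 3
P_3→P_4: (3)(1) − (-2)(3) = 9
P_4→P_5: (-2)(-4) − (1)(1) = 7
P_5→P_6: (1)(-3) − (2)(-4) = 5
P_6→P_1: (2)(1) − (4)(-3) = 14
Σ = 46
Area = |Σ|/2 = 23.
Hole:
Apply the shoelace (surveyor's) formula: 2A = Σ (x_i·y_{i+1} − x_{i+1}·y_i), indices taken mod 3.
Σ = (6) + (3) + (-3) = 6
Area = |Σ|/2 = 3.
Net area = 23 − 3 = 20.

20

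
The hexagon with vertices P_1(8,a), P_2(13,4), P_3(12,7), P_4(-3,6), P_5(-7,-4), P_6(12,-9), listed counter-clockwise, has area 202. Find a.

The doubled signed area Σ (x_i y_{i+1} − x_{i+1} y_i) is linear in a.
With a=0 it equals 405; the coefficient of a is -1 (from the two edges through P_1).
So -1·a + 405 = 2·202 = 404 ⇒ a = 1.

1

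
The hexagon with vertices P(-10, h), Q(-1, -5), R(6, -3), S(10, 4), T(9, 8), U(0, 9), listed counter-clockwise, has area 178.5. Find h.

The doubled signed area Σ (x_i y_{i+1} − x_{i+1} y_i) is linear in h.
With h=0 it equals 352; the coefficient of h is 1 (from the two edges through P).
So 1·h + 352 = 2·178.5 = 357 ⇒ h = 5.

5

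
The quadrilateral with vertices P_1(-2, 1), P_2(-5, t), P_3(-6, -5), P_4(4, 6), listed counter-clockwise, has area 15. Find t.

Write out the shoelace sum; only the two edges meeting at P_2 involve t:
2·Area = [((-2)·t − (-5)·1) + ((-5)·(-5) − (-6)·t)] + 0
       = 4·t + 30 = 30
⇒ t = 0.

0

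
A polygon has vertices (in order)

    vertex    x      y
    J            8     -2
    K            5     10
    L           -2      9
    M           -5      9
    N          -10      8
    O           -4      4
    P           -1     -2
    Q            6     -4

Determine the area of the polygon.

Apply the surveyor's formula: 2A = Σ (x_i·y_{i+1} − x_{i+1}·y_i), indices taken mod 8.
Cross-terms: 90, 65, 27, 50, -8, 12, 16, 20  ⇒  Σ = 272
Area = |Σ|/2 = 136.

136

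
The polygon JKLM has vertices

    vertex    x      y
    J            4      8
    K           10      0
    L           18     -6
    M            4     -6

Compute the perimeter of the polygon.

48

|JK| = √((6)² + (-8)²) = √100 = 10
|KL| = √((8)² + (-6)²) = √100 = 10
|LM| = √((-14)² + (0)²) = √196 = 14
|MJ| = √((0)² + (14)²) = √196 = 14
Perimeter = 10 + 10 + 14 + 14 = 48.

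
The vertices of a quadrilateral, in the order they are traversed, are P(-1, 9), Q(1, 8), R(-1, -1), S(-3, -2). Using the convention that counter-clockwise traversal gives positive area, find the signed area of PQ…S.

-20

Σ = (-17) + (7) + (-1) + (-29) = -40
Signed area = Σ/2 = -20 (negative ⇒ clockwise traversal).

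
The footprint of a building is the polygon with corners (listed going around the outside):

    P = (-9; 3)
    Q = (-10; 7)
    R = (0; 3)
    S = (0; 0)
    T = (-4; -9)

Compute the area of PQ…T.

78

Σ = (-33) + (-30) + (0) + (0) + (-93) = -156
Area = |Σ|/2 = 78.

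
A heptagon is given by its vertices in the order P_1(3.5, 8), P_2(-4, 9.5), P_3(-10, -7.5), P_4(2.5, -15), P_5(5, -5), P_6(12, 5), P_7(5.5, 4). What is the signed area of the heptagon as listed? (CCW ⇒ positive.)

278.5

Apply the surveyor's formula: 2A = Σ (x_i·y_{i+1} − x_{i+1}·y_i), indices taken mod 7.
P_1→P_2: (3.5)(9.5) − (-4)(8) = 65.25
P_2→P_3: (-4)(-7.5) − (-10)(9.5) = 125
P_3→P_4: (-10)(-15) − (2.5)(-7.5) = 168.75
P_4→P_5: (2.5)(-5) − (5)(-15) = 62.5
P_5→P_6: (5)(5) − (12)(-5) = 85
P_6→P_7: (12)(4) − (5.5)(5) = 20.5
P_7→P_1: (5.5)(8) − (3.5)(4) = 30
Σ = 557
Signed area = Σ/2 = 278.5 (positive ⇒ counter-clockwise traversal).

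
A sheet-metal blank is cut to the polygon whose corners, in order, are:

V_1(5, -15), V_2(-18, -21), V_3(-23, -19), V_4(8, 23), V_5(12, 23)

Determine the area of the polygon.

640

Cross-terms: -375, -141, -377, -92, -295  ⇒  Σ = -1280
Area = |Σ|/2 = 640.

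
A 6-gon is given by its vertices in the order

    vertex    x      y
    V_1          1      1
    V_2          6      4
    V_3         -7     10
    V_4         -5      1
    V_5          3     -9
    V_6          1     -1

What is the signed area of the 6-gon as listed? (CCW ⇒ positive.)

Apply Gauss's area formula: 2A = Σ (x_i·y_{i+1} − x_{i+1}·y_i), indices taken mod 6.
Σ = (-2) + (88) + (43) + (42) + (6) + (2) = 179
Signed area = Σ/2 = 89.5 (positive ⇒ counter-clockwise traversal).

89.5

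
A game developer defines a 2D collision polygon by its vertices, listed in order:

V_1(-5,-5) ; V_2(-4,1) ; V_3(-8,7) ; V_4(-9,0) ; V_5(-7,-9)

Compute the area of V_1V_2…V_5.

44.5

Σ = (-25) + (-20) + (63) + (81) + (-10) = 89
Area = |Σ|/2 = 44.5.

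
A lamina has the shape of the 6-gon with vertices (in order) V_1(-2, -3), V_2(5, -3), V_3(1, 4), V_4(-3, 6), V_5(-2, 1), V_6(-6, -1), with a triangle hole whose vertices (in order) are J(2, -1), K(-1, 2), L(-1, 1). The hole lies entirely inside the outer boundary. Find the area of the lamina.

Outer boundary:
Apply the surveyor's formula: 2A = Σ (x_i·y_{i+1} − x_{i+1}·y_i), indices taken mod 6.
Σ = (21) + (23) + (18) + (9) + (8) + (16) = 95
Area = |Σ|/2 = 47.5.
Hole:
Apply the shoelace formula: 2A = Σ (x_i·y_{i+1} − x_{i+1}·y_i), indices taken mod 3.
Σ = (3) + (1) + (-1) = 3
Area = |Σ|/2 = 1.5.
Net area = 47.5 − 1.5 = 46.

46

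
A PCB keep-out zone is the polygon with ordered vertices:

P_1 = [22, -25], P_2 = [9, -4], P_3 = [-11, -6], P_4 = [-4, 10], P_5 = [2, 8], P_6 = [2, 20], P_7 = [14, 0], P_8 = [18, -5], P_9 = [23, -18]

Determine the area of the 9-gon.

430.5

Apply the surveyor's formula: 2A = Σ (x_i·y_{i+1} − x_{i+1}·y_i), indices taken mod 9.
P_1→P_2: (22)(-4) − (9)(-25) = 137
P_2→P_3: (9)(-6) − (-11)(-4) = -98
P_3→P_4: (-11)(10) − (-4)(-6) = -134
P_4→P_5: (-4)(8) − (2)(10) = -52
P_5→P_6: (2)(20) − (2)(8) = 24
P_6→P_7: (2)(0) − (14)(20) = -280
P_7→P_8: (14)(-5) − (18)(0) = -70
P_8→P_9: (18)(-18) − (23)(-5) = -209
P_9→P_1: (23)(-25) − (22)(-18) = -179
Σ = -861
Area = |Σ|/2 = 430.5.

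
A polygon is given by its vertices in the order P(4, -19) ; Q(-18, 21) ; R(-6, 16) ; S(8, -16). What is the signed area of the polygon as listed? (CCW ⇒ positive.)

Σ = (-258) + (-162) + (-32) + (-88) = -540
Signed area = Σ/2 = -270 (negative ⇒ clockwise traversal).

-270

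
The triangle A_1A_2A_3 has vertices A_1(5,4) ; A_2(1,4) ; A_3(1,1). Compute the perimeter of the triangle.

|A_1A_2| = √((-4)² + (0)²) = √16 = 4
|A_2A_3| = √((0)² + (-3)²) = √9 = 3
|A_3A_1| = √((4)² + (3)²) = √25 = 5
Perimeter = 4 + 3 + 5 = 12.

12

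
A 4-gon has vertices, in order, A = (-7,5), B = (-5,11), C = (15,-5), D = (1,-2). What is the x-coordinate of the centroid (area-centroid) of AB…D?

Apply the shoelace (surveyor's) formula. First the cross-terms c_i = x_i·y_{i+1} − x_{i+1}·y_i:
  -52, -140, -25, -9  ⇒  2A = -226, A = -113.
Then Σ (x_i + x_{i+1})·c_i = -1122, so x̄ = -1122 / (6·(-113)) = 187/113.

187/113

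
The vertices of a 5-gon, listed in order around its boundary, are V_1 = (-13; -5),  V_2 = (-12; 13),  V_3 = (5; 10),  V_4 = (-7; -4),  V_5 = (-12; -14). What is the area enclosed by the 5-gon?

Apply the surveyor's formula: 2A = Σ (x_i·y_{i+1} − x_{i+1}·y_i), indices taken mod 5.
Σ = (-229) + (-185) + (50) + (50) + (-122) = -436
Area = |Σ|/2 = 218.

218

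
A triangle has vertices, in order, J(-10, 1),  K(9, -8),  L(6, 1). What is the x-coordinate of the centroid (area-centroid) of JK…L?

5/3

Apply the shoelace (surveyor's) formula. First the cross-terms c_i = x_i·y_{i+1} − x_{i+1}·y_i:
  71, 57, 16  ⇒  2A = 144, A = 72.
Then Σ (x_i + x_{i+1})·c_i = 720, so x̄ = 720 / (6·72) = 5/3.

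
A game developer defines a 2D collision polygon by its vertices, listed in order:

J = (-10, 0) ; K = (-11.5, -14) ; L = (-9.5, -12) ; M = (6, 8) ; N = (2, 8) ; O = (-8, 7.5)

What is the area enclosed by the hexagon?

Apply Gauss's area formula: 2A = Σ (x_i·y_{i+1} − x_{i+1}·y_i), indices taken mod 6.
Σ = (140) + (5) + (-4) + (32) + (79) + (75) = 327
Area = |Σ|/2 = 163.5.

163.5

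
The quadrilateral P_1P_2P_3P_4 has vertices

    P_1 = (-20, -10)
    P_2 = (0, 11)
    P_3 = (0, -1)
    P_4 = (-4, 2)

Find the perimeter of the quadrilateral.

66

|P_1P_2| = √((20)² + (21)²) = √841 = 29
|P_2P_3| = √((0)² + (-12)²) = √144 = 12
|P_3P_4| = √((-4)² + (3)²) = √25 = 5
|P_4P_1| = √((-16)² + (-12)²) = √400 = 20
Perimeter = 29 + 12 + 5 + 20 = 66.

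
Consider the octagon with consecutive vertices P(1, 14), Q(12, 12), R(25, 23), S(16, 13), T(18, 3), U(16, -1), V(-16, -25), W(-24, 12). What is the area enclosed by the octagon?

Apply the shoelace (surveyor's) formula: 2A = Σ (x_i·y_{i+1} − x_{i+1}·y_i), indices taken mod 8.
Cross-terms: -156, -24, -43, -186, -66, -416, -792, -348  ⇒  Σ = -2031
Area = |Σ|/2 = 1015.5.

1015.5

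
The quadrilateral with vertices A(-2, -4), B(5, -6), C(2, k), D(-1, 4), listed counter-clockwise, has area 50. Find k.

6

Write out the shoelace sum; only the two edges meeting at C involve k:
2·Area = [(5·k − 2·(-6)) + (2·4 − (-1)·k)] + 44
       = 6·k + 64 = 100
⇒ k = 6.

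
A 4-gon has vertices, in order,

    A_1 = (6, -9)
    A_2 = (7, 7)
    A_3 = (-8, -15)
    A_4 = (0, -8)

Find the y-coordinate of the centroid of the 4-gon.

Apply the shoelace (surveyor's) formula. First the cross-terms c_i = x_i·y_{i+1} − x_{i+1}·y_i:
  105, -49, 64, 48  ⇒  2A = 168, A = 84.
Then Σ (y_i + y_{i+1})·c_i = -2106, so ȳ = -2106 / (6·84) = -117/28.

-117/28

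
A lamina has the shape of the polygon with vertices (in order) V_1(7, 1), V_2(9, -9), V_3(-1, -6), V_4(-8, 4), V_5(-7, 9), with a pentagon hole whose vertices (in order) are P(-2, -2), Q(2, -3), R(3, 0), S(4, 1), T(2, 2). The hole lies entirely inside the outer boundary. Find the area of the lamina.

136.5

Outer boundary:
Σ = (-72) + (-63) + (-52) + (-44) + (-70) = -301
Area = |Σ|/2 = 150.5.
Hole:
Apply the shoelace (surveyor's) formula: 2A = Σ (x_i·y_{i+1} − x_{i+1}·y_i), indices taken mod 5.
Σ = (10) + (9) + (3) + (6) + (0) = 28
Area = |Σ|/2 = 14.
Net area = 150.5 − 14 = 136.5.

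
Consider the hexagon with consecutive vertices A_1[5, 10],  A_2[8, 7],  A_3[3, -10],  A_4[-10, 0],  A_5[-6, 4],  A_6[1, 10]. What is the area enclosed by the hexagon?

Apply Gauss's area formula: 2A = Σ (x_i·y_{i+1} − x_{i+1}·y_i), indices taken mod 6.
A_1→A_2: (5)(7) − (8)(10) = -45
A_2→A_3: (8)(-10) − (3)(7) = -101
A_3→A_4: (3)(0) − (-10)(-10) = -100
A_4→A_5: (-10)(4) − (-6)(0) = -40
A_5→A_6: (-6)(10) − (1)(4) = -64
A_6→A_1: (1)(10) − (5)(10) = -40
Σ = -390
Area = |Σ|/2 = 195.

195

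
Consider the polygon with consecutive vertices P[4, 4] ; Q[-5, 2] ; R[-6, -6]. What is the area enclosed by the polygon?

Apply Gauss's area formula: 2A = Σ (x_i·y_{i+1} − x_{i+1}·y_i), indices taken mod 3.
Σ = (28) + (42) + (0) = 70
Area = |Σ|/2 = 35.

35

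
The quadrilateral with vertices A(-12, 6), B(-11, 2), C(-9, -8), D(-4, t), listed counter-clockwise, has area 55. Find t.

Write out the shoelace sum; only the two edges meeting at D involve t:
2·Area = [((-9)·t − (-4)·(-8)) + ((-4)·6 − (-12)·t)] + 148
       = 3·t + 92 = 110
⇒ t = 6.

6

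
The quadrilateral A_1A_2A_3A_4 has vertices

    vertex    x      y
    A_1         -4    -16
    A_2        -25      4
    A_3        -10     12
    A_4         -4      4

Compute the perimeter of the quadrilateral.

76

|A_1A_2| = √((-21)² + (20)²) = √841 = 29
|A_2A_3| = √((15)² + (8)²) = √289 = 17
|A_3A_4| = √((6)² + (-8)²) = √100 = 10
|A_4A_1| = √((0)² + (-20)²) = √400 = 20
Perimeter = 29 + 17 + 10 + 20 = 76.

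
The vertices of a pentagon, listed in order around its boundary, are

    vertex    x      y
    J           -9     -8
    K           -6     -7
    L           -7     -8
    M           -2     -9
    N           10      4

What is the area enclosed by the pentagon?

J→K: (-9)(-7) − (-6)(-8) = 15
K→L: (-6)(-8) − (-7)(-7) = -1
L→M: (-7)(-9) − (-2)(-8) = 47
M→N: (-2)(4) − (10)(-9) = 82
N→J: (10)(-8) − (-9)(4) = -44
Σ = 99
Area = |Σ|/2 = 49.5.

49.5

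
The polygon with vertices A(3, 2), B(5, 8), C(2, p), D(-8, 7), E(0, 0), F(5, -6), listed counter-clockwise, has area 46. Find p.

Write out the shoelace sum; only the two edges meeting at C involve p:
2·Area = [(5·p − 2·8) + (2·7 − (-8)·p)] + 42
       = 13·p + 40 = 92
⇒ p = 4.

4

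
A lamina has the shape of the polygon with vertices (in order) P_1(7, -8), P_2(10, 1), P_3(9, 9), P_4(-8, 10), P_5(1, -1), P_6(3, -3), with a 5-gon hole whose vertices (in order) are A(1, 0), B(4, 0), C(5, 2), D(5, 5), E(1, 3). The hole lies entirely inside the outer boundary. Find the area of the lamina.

Outer boundary:
Apply Gauss's area formula: 2A = Σ (x_i·y_{i+1} − x_{i+1}·y_i), indices taken mod 6.
P_1→P_2: (7)(1) − (10)(-8) = 87
P_2→P_3: (10)(9) − (9)(1) = 81
P_3→P_4: (9)(10) − (-8)(9) = 162
P_4→P_5: (-8)(-1) − (1)(10) = -2
P_5→P_6: (1)(-3) − (3)(-1) = 0
P_6→P_1: (3)(-8) − (7)(-3) = -3
Σ = 325
Area = |Σ|/2 = 162.5.
Hole:
Apply Gauss's area formula: 2A = Σ (x_i·y_{i+1} − x_{i+1}·y_i), indices taken mod 5.
A→B: (1)(0) − (4)(0) = 0
B→C: (4)(2) − (5)(0) = 8
C→D: (5)(5) − (5)(2) = 15
D→E: (5)(3) − (1)(5) = 10
E→A: (1)(0) − (1)(3) = -3
Σ = 30
Area = |Σ|/2 = 15.
Net area = 162.5 − 15 = 147.5.

147.5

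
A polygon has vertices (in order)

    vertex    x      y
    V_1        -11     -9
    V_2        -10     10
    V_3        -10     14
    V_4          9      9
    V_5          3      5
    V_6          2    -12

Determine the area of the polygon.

317

Apply the surveyor's formula: 2A = Σ (x_i·y_{i+1} − x_{i+1}·y_i), indices taken mod 6.
Σ = (-200) + (-40) + (-216) + (18) + (-46) + (-150) = -634
Area = |Σ|/2 = 317.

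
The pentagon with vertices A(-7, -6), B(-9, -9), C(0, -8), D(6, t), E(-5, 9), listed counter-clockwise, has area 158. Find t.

The doubled signed area Σ (x_i y_{i+1} − x_{i+1} y_i) is linear in t.
With t=0 it equals 276; the coefficient of t is 5 (from the two edges through D).
So 5·t + 276 = 2·158 = 316 ⇒ t = 8.

8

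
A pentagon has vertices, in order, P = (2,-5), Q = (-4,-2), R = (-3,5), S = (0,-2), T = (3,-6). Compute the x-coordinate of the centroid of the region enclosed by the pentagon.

-215/123

Apply the shoelace formula. First the cross-terms c_i = x_i·y_{i+1} − x_{i+1}·y_i:
  -24, -26, 6, 6, -3  ⇒  2A = -41, A = -20.5.
Then Σ (x_i + x_{i+1})·c_i = 215, so x̄ = 215 / (6·(-20.5)) = -215/123.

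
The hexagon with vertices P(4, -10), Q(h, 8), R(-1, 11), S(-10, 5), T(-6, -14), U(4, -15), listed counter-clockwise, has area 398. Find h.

The doubled signed area Σ (x_i y_{i+1} − x_{i+1} y_i) is linear in h.
With h=0 it equals 481; the coefficient of h is 21 (from the two edges through Q).
So 21·h + 481 = 2·398 = 796 ⇒ h = 15.

15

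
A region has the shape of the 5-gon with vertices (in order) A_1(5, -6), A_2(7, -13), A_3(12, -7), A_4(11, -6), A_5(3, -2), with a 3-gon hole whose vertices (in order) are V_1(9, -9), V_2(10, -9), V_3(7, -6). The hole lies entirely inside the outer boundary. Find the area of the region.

37

Outer boundary:
Cross-terms: -23, 107, 5, -4, -8  ⇒  Σ = 77
Area = |Σ|/2 = 38.5.
Hole:
Σ = (9) + (3) + (-9) = 3
Area = |Σ|/2 = 1.5.
Net area = 38.5 − 1.5 = 37.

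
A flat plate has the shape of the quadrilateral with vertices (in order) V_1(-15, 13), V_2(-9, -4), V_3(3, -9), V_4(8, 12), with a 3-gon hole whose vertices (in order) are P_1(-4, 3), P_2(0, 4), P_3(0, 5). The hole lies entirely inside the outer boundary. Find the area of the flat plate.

329

Outer boundary:
Apply the surveyor's formula: 2A = Σ (x_i·y_{i+1} − x_{i+1}·y_i), indices taken mod 4.
Σ = (177) + (93) + (108) + (284) = 662
Area = |Σ|/2 = 331.
Hole:
P_1→P_2: (-4)(4) − (0)(3) = -16
P_2→P_3: (0)(5) − (0)(4) = 0
P_3→P_1: (0)(3) − (-4)(5) = 20
Σ = 4
Area = |Σ|/2 = 2.
Net area = 331 − 2 = 329.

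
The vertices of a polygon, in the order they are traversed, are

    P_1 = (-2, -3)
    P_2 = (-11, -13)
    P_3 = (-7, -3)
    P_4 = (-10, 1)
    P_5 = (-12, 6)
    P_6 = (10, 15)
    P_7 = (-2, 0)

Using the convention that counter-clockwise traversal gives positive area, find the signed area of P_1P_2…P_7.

Apply the surveyor's formula: 2A = Σ (x_i·y_{i+1} − x_{i+1}·y_i), indices taken mod 7.
P_1→P_2: (-2)(-13) − (-11)(-3) = -7
P_2→P_3: (-11)(-3) − (-7)(-13) = -58
P_3→P_4: (-7)(1) − (-10)(-3) = -37
P_4→P_5: (-10)(6) − (-12)(1) = -48
P_5→P_6: (-12)(15) − (10)(6) = -240
P_6→P_7: (10)(0) − (-2)(15) = 30
P_7→P_1: (-2)(-3) − (-2)(0) = 6
Σ = -354
Signed area = Σ/2 = -177 (negative ⇒ clockwise traversal).

-177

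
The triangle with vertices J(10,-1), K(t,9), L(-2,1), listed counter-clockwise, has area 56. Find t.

The doubled signed area Σ (x_i y_{i+1} − x_{i+1} y_i) is linear in t.
With t=0 it equals 100; the coefficient of t is 2 (from the two edges through K).
So 2·t + 100 = 2·56 = 112 ⇒ t = 6.

6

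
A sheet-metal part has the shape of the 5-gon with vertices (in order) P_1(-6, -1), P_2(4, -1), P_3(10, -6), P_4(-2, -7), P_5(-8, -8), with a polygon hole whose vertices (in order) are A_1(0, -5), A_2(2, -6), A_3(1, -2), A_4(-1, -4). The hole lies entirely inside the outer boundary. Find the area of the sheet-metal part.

Outer boundary:
Apply the shoelace (surveyor's) formula: 2A = Σ (x_i·y_{i+1} − x_{i+1}·y_i), indices taken mod 5.
Σ = (10) + (-14) + (-82) + (-40) + (-40) = -166
Area = |Σ|/2 = 83.
Hole:
Apply the shoelace (surveyor's) formula: 2A = Σ (x_i·y_{i+1} − x_{i+1}·y_i), indices taken mod 4.
Cross-terms: 10, 2, -6, 5  ⇒  Σ = 11
Area = |Σ|/2 = 5.5.
Net area = 83 − 5.5 = 77.5.

77.5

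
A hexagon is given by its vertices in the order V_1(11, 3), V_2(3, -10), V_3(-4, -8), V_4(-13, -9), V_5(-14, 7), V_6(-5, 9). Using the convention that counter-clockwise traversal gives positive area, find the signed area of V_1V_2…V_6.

-336.5

Σ = (-119) + (-64) + (-68) + (-217) + (-91) + (-114) = -673
Signed area = Σ/2 = -336.5 (negative ⇒ clockwise traversal).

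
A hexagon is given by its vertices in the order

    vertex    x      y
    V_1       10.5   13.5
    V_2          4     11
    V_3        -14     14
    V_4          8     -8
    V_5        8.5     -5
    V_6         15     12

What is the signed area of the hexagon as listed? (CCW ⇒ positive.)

Cross-terms: 61.5, 210, 0, 28, 177, 76.5  ⇒  Σ = 553
Signed area = Σ/2 = 276.5 (positive ⇒ counter-clockwise traversal).

276.5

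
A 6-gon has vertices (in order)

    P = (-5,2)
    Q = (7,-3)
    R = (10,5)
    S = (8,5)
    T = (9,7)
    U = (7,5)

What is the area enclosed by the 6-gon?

Apply the shoelace formula: 2A = Σ (x_i·y_{i+1} − x_{i+1}·y_i), indices taken mod 6.
Cross-terms: 1, 65, 10, 11, -4, 39  ⇒  Σ = 122
Area = |Σ|/2 = 61.

61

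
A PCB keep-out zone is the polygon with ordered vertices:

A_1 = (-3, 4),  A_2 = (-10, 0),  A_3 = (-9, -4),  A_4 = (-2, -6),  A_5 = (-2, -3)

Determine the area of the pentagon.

51.5

Apply the surveyor's formula: 2A = Σ (x_i·y_{i+1} − x_{i+1}·y_i), indices taken mod 5.
Cross-terms: 40, 40, 46, -6, -17  ⇒  Σ = 103
Area = |Σ|/2 = 51.5.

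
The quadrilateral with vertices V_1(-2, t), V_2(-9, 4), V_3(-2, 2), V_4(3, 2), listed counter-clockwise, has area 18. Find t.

Write out the shoelace sum; only the two edges meeting at V_1 involve t:
2·Area = [(3·t − (-2)·2) + ((-2)·4 − (-9)·t)] + -20
       = 12·t + -24 = 36
⇒ t = 5.

5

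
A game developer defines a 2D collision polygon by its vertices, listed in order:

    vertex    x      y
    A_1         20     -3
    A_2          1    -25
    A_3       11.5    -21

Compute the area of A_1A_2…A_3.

77.5

Σ = (-497) + (266.5) + (385.5) = 155
Area = |Σ|/2 = 77.5.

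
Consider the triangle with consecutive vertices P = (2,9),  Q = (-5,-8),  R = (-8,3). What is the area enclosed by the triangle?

Apply Gauss's area formula: 2A = Σ (x_i·y_{i+1} − x_{i+1}·y_i), indices taken mod 3.
Cross-terms: 29, -79, -78  ⇒  Σ = -128
Area = |Σ|/2 = 64.

64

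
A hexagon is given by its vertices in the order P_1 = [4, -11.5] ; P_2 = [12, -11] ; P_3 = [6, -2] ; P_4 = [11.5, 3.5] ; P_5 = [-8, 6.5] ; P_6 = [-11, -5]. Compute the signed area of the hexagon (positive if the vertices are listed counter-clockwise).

Apply the shoelace formula: 2A = Σ (x_i·y_{i+1} − x_{i+1}·y_i), indices taken mod 6.
Cross-terms: 94, 42, 44, 102.75, 111.5, 146.5  ⇒  Σ = 540.75
Signed area = Σ/2 = 270.375 (positive ⇒ counter-clockwise traversal).

270.375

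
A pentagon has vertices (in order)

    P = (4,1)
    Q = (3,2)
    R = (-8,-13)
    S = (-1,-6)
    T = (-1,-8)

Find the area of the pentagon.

25

Apply Gauss's area formula: 2A = Σ (x_i·y_{i+1} − x_{i+1}·y_i), indices taken mod 5.
P→Q: (4)(2) − (3)(1) = 5
Q→R: (3)(-13) − (-8)(2) = -23
R→S: (-8)(-6) − (-1)(-13) = 35
S→T: (-1)(-8) − (-1)(-6) = 2
T→P: (-1)(1) − (4)(-8) = 31
Σ = 50
Area = |Σ|/2 = 25.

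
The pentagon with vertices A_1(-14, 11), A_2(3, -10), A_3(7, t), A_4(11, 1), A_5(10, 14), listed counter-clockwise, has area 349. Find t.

-8

Write out the shoelace sum; only the two edges meeting at A_3 involve t:
2·Area = [(3·t − 7·(-10)) + (7·1 − 11·t)] + 557
       = -8·t + 634 = 698
⇒ t = -8.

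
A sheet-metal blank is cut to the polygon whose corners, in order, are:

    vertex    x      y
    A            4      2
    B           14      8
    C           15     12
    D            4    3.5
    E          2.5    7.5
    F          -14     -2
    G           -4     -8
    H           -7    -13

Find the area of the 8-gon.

157.875

Σ = (4) + (48) + (4.5) + (21.25) + (100) + (104) + (-4) + (38) = 315.75
Area = |Σ|/2 = 157.875.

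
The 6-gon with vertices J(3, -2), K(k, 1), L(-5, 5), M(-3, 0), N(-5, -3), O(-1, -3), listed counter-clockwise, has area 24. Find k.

-1

Write out the shoelace sum; only the two edges meeting at K involve k:
2·Area = [(3·1 − k·(-2)) + (k·5 − (-5)·1)] + 47
       = 7·k + 55 = 48
⇒ k = -1.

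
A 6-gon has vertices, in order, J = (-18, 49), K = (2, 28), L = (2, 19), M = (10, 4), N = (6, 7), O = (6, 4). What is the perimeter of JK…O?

|JK| = √((20)² + (-21)²) = √841 = 29
|KL| = √((0)² + (-9)²) = √81 = 9
|LM| = √((8)² + (-15)²) = √289 = 17
|MN| = √((-4)² + (3)²) = √25 = 5
|NO| = √((0)² + (-3)²) = √9 = 3
|OJ| = √((-24)² + (45)²) = √2601 = 51
Perimeter = 29 + 9 + 17 + 5 + 3 + 51 = 114.

114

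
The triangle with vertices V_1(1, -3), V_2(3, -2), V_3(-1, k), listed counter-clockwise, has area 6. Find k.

The doubled signed area Σ (x_i y_{i+1} − x_{i+1} y_i) is linear in k.
With k=0 it equals 8; the coefficient of k is 2 (from the two edges through V_3).
So 2·k + 8 = 2·6 = 12 ⇒ k = 2.

2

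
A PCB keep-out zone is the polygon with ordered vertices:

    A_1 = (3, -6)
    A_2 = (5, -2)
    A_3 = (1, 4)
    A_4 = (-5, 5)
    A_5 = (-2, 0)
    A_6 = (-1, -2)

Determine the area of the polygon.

Cross-terms: 24, 22, 25, 10, 4, 12  ⇒  Σ = 97
Area = |Σ|/2 = 48.5.

48.5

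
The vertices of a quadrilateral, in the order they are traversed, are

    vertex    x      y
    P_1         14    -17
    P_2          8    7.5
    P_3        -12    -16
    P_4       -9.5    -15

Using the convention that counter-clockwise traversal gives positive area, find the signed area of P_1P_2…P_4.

Apply the shoelace (surveyor's) formula: 2A = Σ (x_i·y_{i+1} − x_{i+1}·y_i), indices taken mod 4.
Σ = (241) + (-38) + (28) + (371.5) = 602.5
Signed area = Σ/2 = 301.25 (positive ⇒ counter-clockwise traversal).

301.25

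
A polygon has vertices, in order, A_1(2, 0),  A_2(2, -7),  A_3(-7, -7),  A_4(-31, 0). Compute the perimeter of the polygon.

|A_1A_2| = √((0)² + (-7)²) = √49 = 7
|A_2A_3| = √((-9)² + (0)²) = √81 = 9
|A_3A_4| = √((-24)² + (7)²) = √625 = 25
|A_4A_1| = √((33)² + (0)²) = √1089 = 33
Perimeter = 7 + 9 + 25 + 33 = 74.

74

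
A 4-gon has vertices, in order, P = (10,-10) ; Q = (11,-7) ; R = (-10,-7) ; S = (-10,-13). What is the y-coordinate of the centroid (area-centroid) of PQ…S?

Apply the surveyor's formula. First the cross-terms c_i = x_i·y_{i+1} − x_{i+1}·y_i:
  40, -147, 60, 230  ⇒  2A = 183, A = 91.5.
Then Σ (y_i + y_{i+1})·c_i = -5112, so ȳ = -5112 / (6·91.5) = -568/61.

-568/61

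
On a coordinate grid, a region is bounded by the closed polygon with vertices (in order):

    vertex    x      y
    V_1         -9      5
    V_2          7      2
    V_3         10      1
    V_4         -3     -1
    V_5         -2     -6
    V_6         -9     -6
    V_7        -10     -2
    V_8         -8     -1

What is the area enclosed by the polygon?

98

Apply the surveyor's formula: 2A = Σ (x_i·y_{i+1} − x_{i+1}·y_i), indices taken mod 8.
Cross-terms: -53, -13, -7, 16, -42, -42, -6, -49  ⇒  Σ = -196
Area = |Σ|/2 = 98.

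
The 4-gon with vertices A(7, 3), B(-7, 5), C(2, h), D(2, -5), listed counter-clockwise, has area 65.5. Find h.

-6

Write out the shoelace sum; only the two edges meeting at C involve h:
2·Area = [((-7)·h − 2·5) + (2·(-5) − 2·h)] + 97
       = -9·h + 77 = 131
⇒ h = -6.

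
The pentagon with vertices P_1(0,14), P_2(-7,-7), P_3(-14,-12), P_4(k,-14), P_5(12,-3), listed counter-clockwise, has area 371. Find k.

14

The doubled signed area Σ (x_i y_{i+1} − x_{i+1} y_i) is linear in k.
With k=0 it equals 616; the coefficient of k is 9 (from the two edges through P_4).
So 9·k + 616 = 2·371 = 742 ⇒ k = 14.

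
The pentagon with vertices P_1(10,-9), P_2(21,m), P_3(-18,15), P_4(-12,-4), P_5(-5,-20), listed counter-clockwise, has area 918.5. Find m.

Write out the shoelace sum; only the two edges meeting at P_2 involve m:
2·Area = [(10·m − 21·(-9)) + (21·15 − (-18)·m)] + 717
       = 28·m + 1221 = 1837
⇒ m = 22.

22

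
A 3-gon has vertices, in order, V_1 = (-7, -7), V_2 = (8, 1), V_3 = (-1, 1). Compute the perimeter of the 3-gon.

36

|V_1V_2| = √((15)² + (8)²) = √289 = 17
|V_2V_3| = √((-9)² + (0)²) = √81 = 9
|V_3V_1| = √((-6)² + (-8)²) = √100 = 10
Perimeter = 17 + 9 + 10 = 36.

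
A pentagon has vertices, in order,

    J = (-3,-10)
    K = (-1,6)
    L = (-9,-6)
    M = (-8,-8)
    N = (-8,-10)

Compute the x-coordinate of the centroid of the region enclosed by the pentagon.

Apply the shoelace (surveyor's) formula. First the cross-terms c_i = x_i·y_{i+1} − x_{i+1}·y_i:
  -28, 60, 24, 16, 50  ⇒  2A = 122, A = 61.
Then Σ (x_i + x_{i+1})·c_i = -1702, so x̄ = -1702 / (6·61) = -851/183.

-851/183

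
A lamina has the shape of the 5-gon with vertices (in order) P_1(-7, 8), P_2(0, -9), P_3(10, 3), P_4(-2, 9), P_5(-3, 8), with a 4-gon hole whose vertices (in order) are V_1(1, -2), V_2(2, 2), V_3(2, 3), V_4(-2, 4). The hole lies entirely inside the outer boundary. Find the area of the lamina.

135

Outer boundary:
Apply Gauss's area formula: 2A = Σ (x_i·y_{i+1} − x_{i+1}·y_i), indices taken mod 5.
Cross-terms: 63, 90, 96, 11, 32  ⇒  Σ = 292
Area = |Σ|/2 = 146.
Hole:
Apply the shoelace (surveyor's) formula: 2A = Σ (x_i·y_{i+1} − x_{i+1}·y_i), indices taken mod 4.
Cross-terms: 6, 2, 14, 0  ⇒  Σ = 22
Area = |Σ|/2 = 11.
Net area = 146 − 11 = 135.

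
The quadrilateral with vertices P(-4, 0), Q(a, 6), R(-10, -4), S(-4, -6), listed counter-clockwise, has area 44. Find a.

-8

The doubled signed area Σ (x_i y_{i+1} − x_{i+1} y_i) is linear in a.
With a=0 it equals 56; the coefficient of a is -4 (from the two edges through Q).
So -4·a + 56 = 2·44 = 88 ⇒ a = -8.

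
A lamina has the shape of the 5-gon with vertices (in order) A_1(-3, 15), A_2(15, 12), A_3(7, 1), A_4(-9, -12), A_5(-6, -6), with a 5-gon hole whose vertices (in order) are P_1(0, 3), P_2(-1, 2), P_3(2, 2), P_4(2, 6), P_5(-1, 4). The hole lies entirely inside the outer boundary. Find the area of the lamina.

Outer boundary:
Σ = (-261) + (-69) + (-75) + (-18) + (-108) = -531
Area = |Σ|/2 = 265.5.
Hole:
Σ = (3) + (-6) + (8) + (14) + (-3) = 16
Area = |Σ|/2 = 8.
Net area = 265.5 − 8 = 257.5.

257.5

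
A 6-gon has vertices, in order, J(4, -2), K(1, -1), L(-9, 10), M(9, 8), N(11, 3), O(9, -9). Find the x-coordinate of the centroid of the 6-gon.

881/249

Apply the shoelace (surveyor's) formula. First the cross-terms c_i = x_i·y_{i+1} − x_{i+1}·y_i:
  -2, 1, -162, -61, -126, 18  ⇒  2A = -332, A = -166.
Then Σ (x_i + x_{i+1})·c_i = -3524, so x̄ = -3524 / (6·(-166)) = 881/249.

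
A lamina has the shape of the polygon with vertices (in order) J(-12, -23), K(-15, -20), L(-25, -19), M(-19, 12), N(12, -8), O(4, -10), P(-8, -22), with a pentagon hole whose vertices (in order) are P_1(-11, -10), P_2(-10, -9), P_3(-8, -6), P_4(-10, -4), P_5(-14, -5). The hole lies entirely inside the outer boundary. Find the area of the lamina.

Outer boundary:
Cross-terms: -105, -215, -661, 8, -88, -168, -80  ⇒  Σ = -1309
Area = |Σ|/2 = 654.5.
Hole:
Cross-terms: -1, -12, -28, -6, 85  ⇒  Σ = 38
Area = |Σ|/2 = 19.
Net area = 654.5 − 19 = 635.5.

635.5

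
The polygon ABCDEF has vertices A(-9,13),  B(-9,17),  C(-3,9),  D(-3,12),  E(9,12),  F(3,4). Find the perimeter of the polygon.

54

|AB| = √((0)² + (4)²) = √16 = 4
|BC| = √((6)² + (-8)²) = √100 = 10
|CD| = √((0)² + (3)²) = √9 = 3
|DE| = √((12)² + (0)²) = √144 = 12
|EF| = √((-6)² + (-8)²) = √100 = 10
|FA| = √((-12)² + (9)²) = √225 = 15
Perimeter = 4 + 10 + 3 + 12 + 10 + 15 = 54.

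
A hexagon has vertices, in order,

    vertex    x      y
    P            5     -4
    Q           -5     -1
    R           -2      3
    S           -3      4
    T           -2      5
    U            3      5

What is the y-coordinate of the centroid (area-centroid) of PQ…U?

Apply Gauss's area formula. First the cross-terms c_i = x_i·y_{i+1} − x_{i+1}·y_i:
  -25, -17, 1, -7, -25, -37  ⇒  2A = -110, A = -55.
Then Σ (y_i + y_{i+1})·c_i = -252, so ȳ = -252 / (6·(-55)) = 42/55.

42/55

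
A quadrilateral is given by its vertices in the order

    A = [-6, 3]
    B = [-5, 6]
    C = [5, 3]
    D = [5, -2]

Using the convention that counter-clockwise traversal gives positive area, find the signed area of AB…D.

-44

Apply the surveyor's formula: 2A = Σ (x_i·y_{i+1} − x_{i+1}·y_i), indices taken mod 4.
A→B: (-6)(6) − (-5)(3) = -21
B→C: (-5)(3) − (5)(6) = -45
C→D: (5)(-2) − (5)(3) = -25
D→A: (5)(3) − (-6)(-2) = 3
Σ = -88
Signed area = Σ/2 = -44 (negative ⇒ clockwise traversal).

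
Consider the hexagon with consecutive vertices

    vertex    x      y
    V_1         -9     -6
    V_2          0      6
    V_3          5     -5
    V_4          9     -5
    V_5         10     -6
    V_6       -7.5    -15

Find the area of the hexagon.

Apply the shoelace (surveyor's) formula: 2A = Σ (x_i·y_{i+1} − x_{i+1}·y_i), indices taken mod 6.
Σ = (-54) + (-30) + (20) + (-4) + (-195) + (-90) = -353
Area = |Σ|/2 = 176.5.

176.5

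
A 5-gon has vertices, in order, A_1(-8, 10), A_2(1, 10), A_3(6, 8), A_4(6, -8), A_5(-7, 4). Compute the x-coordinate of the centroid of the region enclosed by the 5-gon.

Apply Gauss's area formula. First the cross-terms c_i = x_i·y_{i+1} − x_{i+1}·y_i:
  -90, -52, -96, -32, -38  ⇒  2A = -308, A = -154.
Then Σ (x_i + x_{i+1})·c_i = -284, so x̄ = -284 / (6·(-154)) = 71/231.

71/231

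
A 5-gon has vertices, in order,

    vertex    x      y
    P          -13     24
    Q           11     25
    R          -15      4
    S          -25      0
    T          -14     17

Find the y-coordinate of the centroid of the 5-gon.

2825/183

Apply the surveyor's formula. First the cross-terms c_i = x_i·y_{i+1} − x_{i+1}·y_i:
  -589, 419, 100, -425, -115  ⇒  2A = -610, A = -305.
Then Σ (y_i + y_{i+1})·c_i = -28250, so ȳ = -28250 / (6·(-305)) = 2825/183.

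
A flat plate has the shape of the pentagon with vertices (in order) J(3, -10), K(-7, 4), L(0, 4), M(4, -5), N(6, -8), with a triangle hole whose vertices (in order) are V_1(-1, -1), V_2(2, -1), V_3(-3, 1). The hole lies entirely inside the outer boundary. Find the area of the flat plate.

67

Outer boundary:
Apply the surveyor's formula: 2A = Σ (x_i·y_{i+1} − x_{i+1}·y_i), indices taken mod 5.
Σ = (-58) + (-28) + (-16) + (-2) + (-36) = -140
Area = |Σ|/2 = 70.
Hole:
Σ = (3) + (-1) + (4) = 6
Area = |Σ|/2 = 3.
Net area = 70 − 3 = 67.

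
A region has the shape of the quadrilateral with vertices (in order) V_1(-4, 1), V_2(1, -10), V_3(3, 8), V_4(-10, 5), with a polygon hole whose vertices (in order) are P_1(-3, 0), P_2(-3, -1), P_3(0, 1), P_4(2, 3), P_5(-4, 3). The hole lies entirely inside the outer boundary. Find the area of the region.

Outer boundary:
V_1→V_2: (-4)(-10) − (1)(1) = 39
V_2→V_3: (1)(8) − (3)(-10) = 38
V_3→V_4: (3)(5) − (-10)(8) = 95
V_4→V_1: (-10)(1) − (-4)(5) = 10
Σ = 182
Area = |Σ|/2 = 91.
Hole:
Σ = (3) + (-3) + (-2) + (18) + (9) = 25
Area = |Σ|/2 = 12.5.
Net area = 91 − 12.5 = 78.5.

78.5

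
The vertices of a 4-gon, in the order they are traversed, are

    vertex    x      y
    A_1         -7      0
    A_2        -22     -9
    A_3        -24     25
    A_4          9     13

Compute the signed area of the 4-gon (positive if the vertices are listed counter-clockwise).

-574.5

A_1→A_2: (-7)(-9) − (-22)(0) = 63
A_2→A_3: (-22)(25) − (-24)(-9) = -766
A_3→A_4: (-24)(13) − (9)(25) = -537
A_4→A_1: (9)(0) − (-7)(13) = 91
Σ = -1149
Signed area = Σ/2 = -574.5 (negative ⇒ clockwise traversal).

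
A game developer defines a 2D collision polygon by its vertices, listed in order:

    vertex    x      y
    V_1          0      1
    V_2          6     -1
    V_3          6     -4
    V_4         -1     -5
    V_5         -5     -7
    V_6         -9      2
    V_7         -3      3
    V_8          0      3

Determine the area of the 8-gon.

89.5

Apply the shoelace formula: 2A = Σ (x_i·y_{i+1} − x_{i+1}·y_i), indices taken mod 8.
Σ = (-6) + (-18) + (-34) + (-18) + (-73) + (-21) + (-9) + (0) = -179
Area = |Σ|/2 = 89.5.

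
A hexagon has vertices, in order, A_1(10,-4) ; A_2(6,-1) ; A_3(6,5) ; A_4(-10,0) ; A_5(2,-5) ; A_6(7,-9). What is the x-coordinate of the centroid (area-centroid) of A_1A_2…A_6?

421/229

Apply the shoelace formula. First the cross-terms c_i = x_i·y_{i+1} − x_{i+1}·y_i:
  14, 36, 50, 50, 17, 62  ⇒  2A = 229, A = 114.5.
Then Σ (x_i + x_{i+1})·c_i = 1263, so x̄ = 1263 / (6·114.5) = 421/229.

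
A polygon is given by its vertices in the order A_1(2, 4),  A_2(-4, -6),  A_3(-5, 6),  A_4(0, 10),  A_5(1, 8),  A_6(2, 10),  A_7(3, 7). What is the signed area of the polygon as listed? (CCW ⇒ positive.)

Apply Gauss's area formula: 2A = Σ (x_i·y_{i+1} − x_{i+1}·y_i), indices taken mod 7.
A_1→A_2: (2)(-6) − (-4)(4) = 4
A_2→A_3: (-4)(6) − (-5)(-6) = -54
A_3→A_4: (-5)(10) − (0)(6) = -50
A_4→A_5: (0)(8) − (1)(10) = -10
A_5→A_6: (1)(10) − (2)(8) = -6
A_6→A_7: (2)(7) − (3)(10) = -16
A_7→A_1: (3)(4) − (2)(7) = -2
Σ = -134
Signed area = Σ/2 = -67 (negative ⇒ clockwise traversal).

-67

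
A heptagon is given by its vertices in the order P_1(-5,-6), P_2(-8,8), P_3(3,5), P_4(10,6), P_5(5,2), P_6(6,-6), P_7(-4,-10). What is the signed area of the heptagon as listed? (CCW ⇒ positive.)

Apply Gauss's area formula: 2A = Σ (x_i·y_{i+1} − x_{i+1}·y_i), indices taken mod 7.
Σ = (-88) + (-64) + (-32) + (-10) + (-42) + (-84) + (-26) = -346
Signed area = Σ/2 = -173 (negative ⇒ clockwise traversal).

-173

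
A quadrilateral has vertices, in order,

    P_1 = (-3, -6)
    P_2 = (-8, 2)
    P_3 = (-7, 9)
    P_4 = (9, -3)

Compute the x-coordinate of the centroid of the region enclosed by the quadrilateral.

Apply the shoelace formula. First the cross-terms c_i = x_i·y_{i+1} − x_{i+1}·y_i:
  -54, -58, -60, -63  ⇒  2A = -235, A = -117.5.
Then Σ (x_i + x_{i+1})·c_i = 966, so x̄ = 966 / (6·(-117.5)) = -322/235.

-322/235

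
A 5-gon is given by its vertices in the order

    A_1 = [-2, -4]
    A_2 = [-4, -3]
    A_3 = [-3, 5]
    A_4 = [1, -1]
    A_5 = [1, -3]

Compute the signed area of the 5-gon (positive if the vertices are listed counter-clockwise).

-26.5

Cross-terms: -10, -29, -2, -2, -10  ⇒  Σ = -53
Signed area = Σ/2 = -26.5 (negative ⇒ clockwise traversal).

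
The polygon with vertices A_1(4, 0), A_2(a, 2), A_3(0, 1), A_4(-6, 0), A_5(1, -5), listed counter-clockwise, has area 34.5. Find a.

Write out the shoelace sum; only the two edges meeting at A_2 involve a:
2·Area = [(4·2 − a·0) + (a·1 − 0·2)] + 56
       = 1·a + 64 = 69
⇒ a = 5.

5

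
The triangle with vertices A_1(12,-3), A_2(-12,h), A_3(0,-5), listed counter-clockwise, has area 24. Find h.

-3

Write out the shoelace sum; only the two edges meeting at A_2 involve h:
2·Area = [(12·h − (-12)·(-3)) + ((-12)·(-5) − 0·h)] + 60
       = 12·h + 84 = 48
⇒ h = -3.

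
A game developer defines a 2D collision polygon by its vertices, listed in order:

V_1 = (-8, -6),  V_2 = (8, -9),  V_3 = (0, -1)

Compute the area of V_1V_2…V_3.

52

Apply Gauss's area formula: 2A = Σ (x_i·y_{i+1} − x_{i+1}·y_i), indices taken mod 3.
Σ = (120) + (-8) + (-8) = 104
Area = |Σ|/2 = 52.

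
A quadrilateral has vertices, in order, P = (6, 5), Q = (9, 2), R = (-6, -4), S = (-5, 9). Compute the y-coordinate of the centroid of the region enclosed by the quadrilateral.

Apply Gauss's area formula. First the cross-terms c_i = x_i·y_{i+1} − x_{i+1}·y_i:
  -33, -24, -74, -79  ⇒  2A = -210, A = -105.
Then Σ (y_i + y_{i+1})·c_i = -1659, so ȳ = -1659 / (6·(-105)) = 79/30.

79/30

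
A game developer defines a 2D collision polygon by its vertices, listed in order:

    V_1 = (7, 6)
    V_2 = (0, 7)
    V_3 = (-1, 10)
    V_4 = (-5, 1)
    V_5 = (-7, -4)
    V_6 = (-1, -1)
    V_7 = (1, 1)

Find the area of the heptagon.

67

Apply Gauss's area formula: 2A = Σ (x_i·y_{i+1} − x_{i+1}·y_i), indices taken mod 7.
Cross-terms: 49, 7, 49, 27, 3, 0, -1  ⇒  Σ = 134
Area = |Σ|/2 = 67.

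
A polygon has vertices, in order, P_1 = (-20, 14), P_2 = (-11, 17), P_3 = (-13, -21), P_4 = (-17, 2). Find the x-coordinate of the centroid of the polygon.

-218/15

Apply the surveyor's formula. First the cross-terms c_i = x_i·y_{i+1} − x_{i+1}·y_i:
  -186, 452, -383, -198  ⇒  2A = -315, A = -157.5.
Then Σ (x_i + x_{i+1})·c_i = 13734, so x̄ = 13734 / (6·(-157.5)) = -218/15.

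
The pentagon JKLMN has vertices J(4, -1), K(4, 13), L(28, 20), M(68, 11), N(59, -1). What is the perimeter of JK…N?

150

|JK| = √((0)² + (14)²) = √196 = 14
|KL| = √((24)² + (7)²) = √625 = 25
|LM| = √((40)² + (-9)²) = √1681 = 41
|MN| = √((-9)² + (-12)²) = √225 = 15
|NJ| = √((-55)² + (0)²) = √3025 = 55
Perimeter = 14 + 25 + 41 + 15 + 55 = 150.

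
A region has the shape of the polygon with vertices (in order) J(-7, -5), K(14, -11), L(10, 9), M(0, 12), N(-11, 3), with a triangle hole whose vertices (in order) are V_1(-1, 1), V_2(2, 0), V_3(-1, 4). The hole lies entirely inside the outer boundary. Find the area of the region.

351

Outer boundary:
Apply the surveyor's formula: 2A = Σ (x_i·y_{i+1} − x_{i+1}·y_i), indices taken mod 5.
Cross-terms: 147, 236, 120, 132, 76  ⇒  Σ = 711
Area = |Σ|/2 = 355.5.
Hole:
Apply the shoelace formula: 2A = Σ (x_i·y_{i+1} − x_{i+1}·y_i), indices taken mod 3.
Cross-terms: -2, 8, 3  ⇒  Σ = 9
Area = |Σ|/2 = 4.5.
Net area = 355.5 − 4.5 = 351.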